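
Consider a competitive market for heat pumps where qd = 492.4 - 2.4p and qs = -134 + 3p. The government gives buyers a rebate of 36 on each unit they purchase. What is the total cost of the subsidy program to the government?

Pre-subsidy: 492.4 - 2.4p = -134 + 3p gives p* = 116, q* = 214.
With the rebate, buyers effectively pay pb = ps − 36, where ps is the price sellers receive.
Demand in terms of ps becomes qd = 492.4 − 2.4(ps − 36) = 578.8 - 2.4ps. Setting this equal to supply: 578.8 - 2.4ps = -134 + 3ps, so ps = 132.
Buyers pay pb = 132 − 36 = 96; q' = -134 + 3·132 = 262.
Government outlay = subsidy × quantity = 36 × 262 = 9432.

Government cost = 9432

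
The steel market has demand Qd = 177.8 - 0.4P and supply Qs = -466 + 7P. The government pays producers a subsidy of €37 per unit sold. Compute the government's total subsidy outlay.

Pre-subsidy: 177.8 - 0.4P = -466 + 7P gives P* = 87, Q* = 143.
With the subsidy, sellers receive Ps = Pb + 37 for each unit, where Pb is the price buyers pay.
Supply in terms of Pb becomes Qs = -466 + 7(Pb + 37) = -207 + 7Pb. Setting this equal to demand: 177.8 - 0.4Pb = -207 + 7Pb, so Pb = 52.
Sellers receive Ps = 52 + 37 = 89; Q' = 177.8 − 0.4·52 = 157.
Government outlay = subsidy × quantity = 37 × 157 = 5809.

Government cost = €5809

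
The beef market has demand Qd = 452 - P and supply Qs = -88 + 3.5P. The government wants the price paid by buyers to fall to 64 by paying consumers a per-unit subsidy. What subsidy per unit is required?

At a buyer price of 64, quantity demanded is 452 − 1·64 = 388.
Sellers supply 388 only when they receive Ps with -88 + 3.5·Ps = 388, i.e. Ps = 136.
s = Ps − Pb = 136 − 64 = 72.

Required subsidy s = 72 per unit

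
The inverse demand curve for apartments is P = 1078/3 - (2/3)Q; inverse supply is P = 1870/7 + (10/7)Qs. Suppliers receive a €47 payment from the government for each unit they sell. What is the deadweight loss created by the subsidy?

Pre-subsidy: 1078/3 - (2/3)Q = 1870/7 + (10/7)Q gives Q* = 44 and P* = 330.
With the subsidy, sellers receive Ps = Pb + 47 for each unit, where Pb is the price buyers pay.
On the curves, Pb = 1078/3 - (2/3)Q and Ps = 1870/7 + (10/7)Q; the wedge Ps − Pb = 47 gives 1870/7 + (10/7)Q − (1078/3 - (2/3)Q) = 47, so Q' = 2923/44.
Then Pb = 1078/3 − (2/3)·(2923/44) = 6931/22 and Ps = 1870/7 + (10/7)·(2923/44) = 7965/22.
The subsidy expands output by 2923/44 − 44 = 987/44 past the efficient level; on those units the gap between marginal cost and willingness to pay runs from 0 up to 47.
DWL = ½ × 47 × 987/44 = 46389/88.

Deadweight loss = 46389/88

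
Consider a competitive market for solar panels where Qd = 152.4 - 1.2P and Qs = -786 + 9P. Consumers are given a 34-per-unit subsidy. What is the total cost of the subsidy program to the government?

Pre-subsidy: 152.4 - 1.2P = -786 + 9P gives P* = 92, Q* = 42.
With the rebate, buyers effectively pay Pb = Ps − 34, where Ps is the price sellers receive.
Demand in terms of Ps becomes Qd = 152.4 − 1.2(Ps − 34) = 193.2 - 1.2Ps. Setting this equal to supply: 193.2 - 1.2Ps = -786 + 9Ps, so Ps = 96.
Buyers pay Pb = 96 − 34 = 62; Q' = -786 + 9·96 = 78.
Government outlay = subsidy × quantity = 34 × 78 = 2652.

Government cost = 2652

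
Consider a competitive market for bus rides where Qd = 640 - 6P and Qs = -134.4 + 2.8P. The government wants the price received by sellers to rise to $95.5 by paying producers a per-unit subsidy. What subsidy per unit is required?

Required subsidy s = $11 per unit

At a seller price of 95.5, quantity supplied is -134.4 + 2.8·95.5 = 133.
Buyers absorb 133 only when they pay Pb with 640 − 6·Pb = 133, i.e. Pb = 84.5.
s = Ps − Pb = 95.5 − 84.5 = 11.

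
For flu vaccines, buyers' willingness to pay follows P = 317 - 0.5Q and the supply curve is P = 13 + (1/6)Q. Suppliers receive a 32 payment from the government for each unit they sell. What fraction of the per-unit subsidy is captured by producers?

Pre-subsidy: 317 - 0.5Q = 13 + (1/6)Q gives Q* = 456 and P* = 89.
With the subsidy, sellers receive Ps = Pb + 32 for each unit, where Pb is the price buyers pay.
On the curves, Pb = 317 - 0.5Q and Ps = 13 + (1/6)Q; the wedge Ps − Pb = 32 gives 13 + (1/6)Q − (317 - 0.5Q) = 32, so Q' = 504.
Then Pb = 317 − 0.5·504 = 65 and Ps = 13 + (1/6)·504 = 97.
Buyers' price falls by P* − Pb = 89 − 65 = 24; sellers' price rises by Ps − P* = 97 − 89 = 8.
So producers capture 8/32 = 0.25 of each unit of subsidy.

Producer share = 0.25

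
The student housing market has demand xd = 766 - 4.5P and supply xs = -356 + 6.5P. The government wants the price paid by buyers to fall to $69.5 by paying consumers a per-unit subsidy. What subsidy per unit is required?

Required subsidy s = $55 per unit

At a buyer price of 69.5, quantity demanded is 766 − 4.5·69.5 = 453.25.
Sellers supply 453.25 only when they receive Ps with -356 + 6.5·Ps = 453.25, i.e. Ps = 124.5.
s = Ps − Pb = 124.5 − 69.5 = 55.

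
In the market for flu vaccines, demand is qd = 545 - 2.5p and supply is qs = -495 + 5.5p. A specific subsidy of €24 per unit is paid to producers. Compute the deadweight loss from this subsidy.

Deadweight loss = €495

Pre-subsidy: 545 - 2.5p = -495 + 5.5p gives p* = 130, q* = 220.
With the subsidy, sellers receive ps = pb + 24 for each unit, where pb is the price buyers pay.
Supply in terms of pb becomes qs = -495 + 5.5(pb + 24) = -363 + 5.5pb. Setting this equal to demand: 545 - 2.5pb = -363 + 5.5pb, so pb = 113.5.
Sellers receive ps = 113.5 + 24 = 137.5; q' = 545 − 2.5·113.5 = 261.25.
The subsidy expands output by 261.25 − 220 = 41.25 past the efficient level; on those units the gap between marginal cost and willingness to pay runs from 0 up to 24.
DWL = ½ × 24 × 41.25 = 495.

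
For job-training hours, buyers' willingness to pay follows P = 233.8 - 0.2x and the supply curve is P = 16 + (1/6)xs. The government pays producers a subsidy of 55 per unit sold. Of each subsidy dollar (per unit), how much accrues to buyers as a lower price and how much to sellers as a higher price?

Buyers gain 30 per unit; sellers gain 25 per unit

Pre-subsidy: 233.8 - 0.2x = 16 + (1/6)x gives x* = 594 and P* = 115.
With the subsidy, sellers receive Ps = Pb + 55 for each unit, where Pb is the price buyers pay.
On the curves, Pb = 233.8 - 0.2x and Ps = 16 + (1/6)x; the wedge Ps − Pb = 55 gives 16 + (1/6)x − (233.8 - 0.2x) = 55, so x' = 744.
Then Pb = 233.8 − 0.2·744 = 85 and Ps = 16 + (1/6)·744 = 140.
Buyers' price falls by P* − Pb = 115 − 85 = 30; sellers' price rises by Ps − P* = 140 − 115 = 25.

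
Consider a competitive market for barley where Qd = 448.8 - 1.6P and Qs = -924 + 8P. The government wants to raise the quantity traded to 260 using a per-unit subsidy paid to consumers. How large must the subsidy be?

Required subsidy s = 30 per unit

At Q = 260, invert demand for the buyer price: Pb = (448.8 − 260)/1.6 = 118; invert supply for the seller price: Ps = (260 − (-924))/8 = 148.
The subsidy must fill the gap: s = Ps − Pb = 148 − 118 = 30.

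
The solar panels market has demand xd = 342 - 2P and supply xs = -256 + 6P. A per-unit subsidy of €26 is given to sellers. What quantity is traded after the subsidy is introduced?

Pre-subsidy: 342 - 2P = -256 + 6P gives P* = 74.75, x* = 192.5.
With the subsidy, sellers receive Ps = Pb + 26 for each unit, where Pb is the price buyers pay.
Supply in terms of Pb becomes xs = -256 + 6(Pb + 26) = -100 + 6Pb. Setting this equal to demand: 342 - 2Pb = -100 + 6Pb, so Pb = 55.25.
Sellers receive Ps = 55.25 + 26 = 81.25; x' = 342 − 2·55.25 = 231.5.

x' = 231.5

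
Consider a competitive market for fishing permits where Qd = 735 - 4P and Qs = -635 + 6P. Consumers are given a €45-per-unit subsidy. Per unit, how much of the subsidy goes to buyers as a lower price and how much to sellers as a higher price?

Pre-subsidy: 735 - 4P = -635 + 6P gives P* = 137, Q* = 187.
With the rebate, buyers effectively pay Pb = Ps − 45, where Ps is the price sellers receive.
Demand in terms of Ps becomes Qd = 735 − 4(Ps − 45) = 915 - 4Ps. Setting this equal to supply: 915 - 4Ps = -635 + 6Ps, so Ps = 155.
Buyers pay Pb = 155 − 45 = 110; Q' = -635 + 6·155 = 295.
Buyers' price falls by P* − Pb = 137 − 110 = 27; sellers' price rises by Ps − P* = 155 − 137 = 18.

Buyers gain €27 per unit; sellers gain €18 per unit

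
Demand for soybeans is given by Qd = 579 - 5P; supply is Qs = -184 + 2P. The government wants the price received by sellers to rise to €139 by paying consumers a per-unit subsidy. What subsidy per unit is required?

At a seller price of 139, quantity supplied is -184 + 2·139 = 94.
Buyers absorb 94 only when they pay Pb with 579 − 5·Pb = 94, i.e. Pb = 97.
s = Ps − Pb = 139 − 97 = 42.

Required subsidy s = €42 per unit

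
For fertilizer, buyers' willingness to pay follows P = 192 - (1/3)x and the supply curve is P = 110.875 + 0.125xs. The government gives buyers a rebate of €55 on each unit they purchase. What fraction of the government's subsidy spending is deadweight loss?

Pre-subsidy: 192 - (1/3)x = 110.875 + 0.125x gives x* = 177 and P* = 133.
With the rebate, buyers effectively pay Pb = Ps − 55, where Ps is the price sellers receive.
On the curves, Pb = 192 - (1/3)x and Ps = 110.875 + 0.125x; the wedge Ps − Pb = 55 gives 110.875 + 0.125x − (192 - (1/3)x) = 55, so x' = 297.
Then Pb = 192 − (1/3)·297 = 93 and Ps = 110.875 + 0.125·297 = 148.
ΔCS = ½(177 + 297)(133 − 93) = 9480; ΔPS = ½(177 + 297)(148 − 133) = 3555.
Government spending = 55 × 297 = 16335.
DWL = ½ × 55 × (297 − 177) = 3300; fraction = 3300 / 16335 = 20/99.

DWL / government spending = 20/99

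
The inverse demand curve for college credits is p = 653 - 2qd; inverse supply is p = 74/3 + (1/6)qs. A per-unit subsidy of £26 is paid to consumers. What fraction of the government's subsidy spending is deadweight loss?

Pre-subsidy: 653 - 2q = 74/3 + (1/6)q gives q* = 290 and p* = 73.
With the rebate, buyers effectively pay pb = ps − 26, where ps is the price sellers receive.
On the curves, pb = 653 - 2q and ps = 74/3 + (1/6)q; the wedge ps − pb = 26 gives 74/3 + (1/6)q − (653 - 2q) = 26, so q' = 302.
Then pb = 653 − 2·302 = 49 and ps = 74/3 + (1/6)·302 = 75.
ΔCS = ½(290 + 302)(73 − 49) = 7104; ΔPS = ½(290 + 302)(75 − 73) = 592.
Government spending = 26 × 302 = 7852.
DWL = ½ × 26 × (302 − 290) = 156; fraction = 156 / 7852 = 3/151.

DWL / government spending = 3/151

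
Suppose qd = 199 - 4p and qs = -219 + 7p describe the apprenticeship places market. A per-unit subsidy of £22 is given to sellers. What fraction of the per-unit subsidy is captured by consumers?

Pre-subsidy: 199 - 4p = -219 + 7p gives p* = 38, q* = 47.
With the subsidy, sellers receive ps = pb + 22 for each unit, where pb is the price buyers pay.
Supply in terms of pb becomes qs = -219 + 7(pb + 22) = -65 + 7pb. Setting this equal to demand: 199 - 4pb = -65 + 7pb, so pb = 24.
Sellers receive ps = 24 + 22 = 46; q' = 199 − 4·24 = 103.
Buyers' price falls by p* − pb = 38 − 24 = 14; sellers' price rises by ps − p* = 46 − 38 = 8.
So consumers capture 14/22 = 7/11 of each unit of subsidy.

Consumer share = 7/11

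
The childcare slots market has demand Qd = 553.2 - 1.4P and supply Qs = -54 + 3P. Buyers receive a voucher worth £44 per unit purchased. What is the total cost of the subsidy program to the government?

Government cost = £17688

Pre-subsidy: 553.2 - 1.4P = -54 + 3P gives P* = 138, Q* = 360.
With the rebate, buyers effectively pay Pb = Ps − 44, where Ps is the price sellers receive.
Demand in terms of Ps becomes Qd = 553.2 − 1.4(Ps − 44) = 614.8 - 1.4Ps. Setting this equal to supply: 614.8 - 1.4Ps = -54 + 3Ps, so Ps = 152.
Buyers pay Pb = 152 − 44 = 108; Q' = -54 + 3·152 = 402.
Government outlay = subsidy × quantity = 44 × 402 = 17688.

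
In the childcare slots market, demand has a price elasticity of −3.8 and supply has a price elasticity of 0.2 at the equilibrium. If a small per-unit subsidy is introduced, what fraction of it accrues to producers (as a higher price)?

Producer share = 0.95

For a small subsidy around the equilibrium, the benefit split depends on the relative slopes, which at a point are proportional to the elasticities.
Buyer share = εs/(εs + |εd|) = 0.2/(0.2 + 3.8) = 0.05; seller share = |εd|/(εs + |εd|) = 0.95.
So producers capture 0.95 of the subsidy.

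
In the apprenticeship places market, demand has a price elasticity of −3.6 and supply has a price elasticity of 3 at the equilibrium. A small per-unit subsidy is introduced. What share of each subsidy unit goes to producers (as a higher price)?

Producer share = 6/11

For a small subsidy around the equilibrium, the benefit split depends on the relative slopes, which at a point are proportional to the elasticities.
Buyer share = εs/(εs + |εd|) = 3/(3 + 3.6) = 5/11; seller share = |εd|/(εs + |εd|) = 6/11.
So producers capture 6/11 of the subsidy.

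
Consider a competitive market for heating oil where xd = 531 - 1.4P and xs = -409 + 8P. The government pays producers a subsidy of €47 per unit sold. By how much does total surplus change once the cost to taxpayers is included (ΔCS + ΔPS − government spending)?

Pre-subsidy: 531 - 1.4P = -409 + 8P gives P* = 100, x* = 391.
With the subsidy, sellers receive Ps = Pb + 47 for each unit, where Pb is the price buyers pay.
Supply in terms of Pb becomes xs = -409 + 8(Pb + 47) = -33 + 8Pb. Setting this equal to demand: 531 - 1.4Pb = -33 + 8Pb, so Pb = 60.
Sellers receive Ps = 60 + 47 = 107; x' = 531 − 1.4·60 = 447.
ΔCS = ½(391 + 447)(100 − 60) = 16760; ΔPS = ½(391 + 447)(107 − 100) = 2933.
Government spending = 47 × 447 = 21009.
Net change = 16760 + 2933 − 21009 = -1316. The loss equals the DWL triangle ½·47·56.

Net change in total surplus = -€1316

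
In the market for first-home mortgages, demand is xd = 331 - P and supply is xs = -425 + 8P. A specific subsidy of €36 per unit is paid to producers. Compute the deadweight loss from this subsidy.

Deadweight loss = €576

Pre-subsidy: 331 - P = -425 + 8P gives P* = 84, x* = 247.
With the subsidy, sellers receive Ps = Pb + 36 for each unit, where Pb is the price buyers pay.
Supply in terms of Pb becomes xs = -425 + 8(Pb + 36) = -137 + 8Pb. Setting this equal to demand: 331 - Pb = -137 + 8Pb, so Pb = 52.
Sellers receive Ps = 52 + 36 = 88; x' = 331 − 1·52 = 279.
The subsidy expands output by 279 − 247 = 32 past the efficient level; on those units the gap between marginal cost and willingness to pay runs from 0 up to 36.
DWL = ½ × 36 × 32 = 576.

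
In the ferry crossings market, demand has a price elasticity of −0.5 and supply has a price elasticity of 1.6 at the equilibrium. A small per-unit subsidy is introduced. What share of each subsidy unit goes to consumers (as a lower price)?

Consumer share = 16/21

For a small subsidy around the equilibrium, the benefit split depends on the relative slopes, which at a point are proportional to the elasticities.
Buyer share = εs/(εs + |εd|) = 1.6/(1.6 + 0.5) = 16/21; seller share = |εd|/(εs + |εd|) = 5/21.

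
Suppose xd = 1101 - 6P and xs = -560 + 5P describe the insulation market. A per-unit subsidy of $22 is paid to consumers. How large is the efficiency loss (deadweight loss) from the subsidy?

Deadweight loss = $660

Pre-subsidy: 1101 - 6P = -560 + 5P gives P* = 151, x* = 195.
With the rebate, buyers effectively pay Pb = Ps − 22, where Ps is the price sellers receive.
Demand in terms of Ps becomes xd = 1101 − 6(Ps − 22) = 1233 - 6Ps. Setting this equal to supply: 1233 - 6Ps = -560 + 5Ps, so Ps = 163.
Buyers pay Pb = 163 − 22 = 141; x' = -560 + 5·163 = 255.
The subsidy expands output by 255 − 195 = 60 past the efficient level; on those units the gap between marginal cost and willingness to pay runs from 0 up to 22.
DWL = ½ × 22 × 60 = 660.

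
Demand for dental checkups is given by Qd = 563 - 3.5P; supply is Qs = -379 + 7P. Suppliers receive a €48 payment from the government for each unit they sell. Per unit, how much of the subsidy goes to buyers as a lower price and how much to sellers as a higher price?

Pre-subsidy: 563 - 3.5P = -379 + 7P gives P* = 628/7, Q* = 249.
With the subsidy, sellers receive Ps = Pb + 48 for each unit, where Pb is the price buyers pay.
Supply in terms of Pb becomes Qs = -379 + 7(Pb + 48) = -43 + 7Pb. Setting this equal to demand: 563 - 3.5Pb = -43 + 7Pb, so Pb = 404/7.
Sellers receive Ps = 404/7 + 48 = 740/7; Q' = 563 − 3.5·(404/7) = 361.
Buyers' price falls by P* − Pb = 628/7 − 404/7 = 32; sellers' price rises by Ps − P* = 740/7 − 628/7 = 16.

Buyers gain €32 per unit; sellers gain €16 per unit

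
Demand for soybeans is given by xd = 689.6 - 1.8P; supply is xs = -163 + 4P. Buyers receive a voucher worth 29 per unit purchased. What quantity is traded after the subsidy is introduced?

Pre-subsidy: 689.6 - 1.8P = -163 + 4P gives P* = 147, x* = 425.
With the rebate, buyers effectively pay Pb = Ps − 29, where Ps is the price sellers receive.
Demand in terms of Ps becomes xd = 689.6 − 1.8(Ps − 29) = 741.8 - 1.8Ps. Setting this equal to supply: 741.8 - 1.8Ps = -163 + 4Ps, so Ps = 156.
Buyers pay Pb = 156 − 29 = 127; x' = -163 + 4·156 = 461.

x' = 461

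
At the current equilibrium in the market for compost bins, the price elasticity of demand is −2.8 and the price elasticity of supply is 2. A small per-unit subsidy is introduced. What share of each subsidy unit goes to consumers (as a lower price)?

Consumer share = 5/12

For a small subsidy around the equilibrium, the benefit split depends on the relative slopes, which at a point are proportional to the elasticities.
Buyer share = εs/(εs + |εd|) = 2/(2 + 2.8) = 5/12; seller share = |εd|/(εs + |εd|) = 7/12.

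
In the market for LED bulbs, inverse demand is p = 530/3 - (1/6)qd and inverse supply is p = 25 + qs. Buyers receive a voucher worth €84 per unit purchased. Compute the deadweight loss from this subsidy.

Deadweight loss = €3024

Pre-subsidy: 530/3 - (1/6)q = 25 + q gives q* = 130 and p* = 155.
With the rebate, buyers effectively pay pb = ps − 84, where ps is the price sellers receive.
On the curves, pb = 530/3 - (1/6)q and ps = 25 + q; the wedge ps − pb = 84 gives 25 + q − (530/3 - (1/6)q) = 84, so q' = 202.
Then pb = 530/3 − (1/6)·202 = 143 and ps = 25 + 1·202 = 227.
The subsidy expands output by 202 − 130 = 72 past the efficient level; on those units the gap between marginal cost and willingness to pay runs from 0 up to 84.
DWL = ½ × 84 × 72 = 3024.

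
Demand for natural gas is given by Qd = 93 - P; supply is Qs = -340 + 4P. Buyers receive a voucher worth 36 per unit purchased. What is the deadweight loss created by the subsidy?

Pre-subsidy: 93 - P = -340 + 4P gives P* = 86.6, Q* = 6.4.
With the rebate, buyers effectively pay Pb = Ps − 36, where Ps is the price sellers receive.
Demand in terms of Ps becomes Qd = 93 − 1(Ps − 36) = 129 - Ps. Setting this equal to supply: 129 - Ps = -340 + 4Ps, so Ps = 93.8.
Buyers pay Pb = 93.8 − 36 = 57.8; Q' = -340 + 4·93.8 = 35.2.
The subsidy expands output by 35.2 − 6.4 = 28.8 past the efficient level; on those units the gap between marginal cost and willingness to pay runs from 0 up to 36.
DWL = ½ × 36 × 28.8 = 518.4.

Deadweight loss = 518.4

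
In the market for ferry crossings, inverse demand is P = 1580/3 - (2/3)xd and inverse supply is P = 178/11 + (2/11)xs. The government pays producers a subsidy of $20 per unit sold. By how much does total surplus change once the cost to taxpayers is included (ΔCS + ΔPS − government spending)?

Pre-subsidy: 1580/3 - (2/3)x = 178/11 + (2/11)x gives x* = 8423/14 and P* = 879/7.
With the subsidy, sellers receive Ps = Pb + 20 for each unit, where Pb is the price buyers pay.
On the curves, Pb = 1580/3 - (2/3)x and Ps = 178/11 + (2/11)x; the wedge Ps − Pb = 20 gives 178/11 + (2/11)x − (1580/3 - (2/3)x) = 20, so x' = 8753/14.
Then Pb = 1580/3 − (2/3)·(8753/14) = 769/7 and Ps = 178/11 + (2/11)·(8753/14) = 909/7.
ΔCS = ½(8423/14 + 8753/14)(879/7 − 769/7) = 472340/49; ΔPS = ½(8423/14 + 8753/14)(909/7 − 879/7) = 128820/49.
Government spending = 20 × 8753/14 = 87530/7.
Net change = 472340/49 + 128820/49 − 87530/7 = -1650/7. The loss equals the DWL triangle ½·20·165/7.

Net change in total surplus = -1650/7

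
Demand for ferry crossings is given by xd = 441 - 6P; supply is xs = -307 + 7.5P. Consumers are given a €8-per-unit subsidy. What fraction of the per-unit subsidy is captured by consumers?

Pre-subsidy: 441 - 6P = -307 + 7.5P gives P* = 1496/27, x* = 977/9.
With the rebate, buyers effectively pay Pb = Ps − 8, where Ps is the price sellers receive.
Demand in terms of Ps becomes xd = 441 − 6(Ps − 8) = 489 - 6Ps. Setting this equal to supply: 489 - 6Ps = -307 + 7.5Ps, so Ps = 1592/27.
Buyers pay Pb = 1592/27 − 8 = 1376/27; x' = -307 + 7.5·(1592/27) = 1217/9.
Buyers' price falls by P* − Pb = 1496/27 − 1376/27 = 40/9; sellers' price rises by Ps − P* = 1592/27 − 1496/27 = 32/9.
So consumers capture (40/9)/8 = 5/9 of each unit of subsidy.

Consumer share = 5/9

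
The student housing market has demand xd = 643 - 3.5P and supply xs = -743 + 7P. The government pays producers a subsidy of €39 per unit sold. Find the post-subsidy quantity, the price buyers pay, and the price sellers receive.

x' = 272; buyers pay €106; sellers receive €145

Pre-subsidy: 643 - 3.5P = -743 + 7P gives P* = 132, x* = 181.
With the subsidy, sellers receive Ps = Pb + 39 for each unit, where Pb is the price buyers pay.
Supply in terms of Pb becomes xs = -743 + 7(Pb + 39) = -470 + 7Pb. Setting this equal to demand: 643 - 3.5Pb = -470 + 7Pb, so Pb = 106.
Sellers receive Ps = 106 + 39 = 145; x' = 643 − 3.5·106 = 272.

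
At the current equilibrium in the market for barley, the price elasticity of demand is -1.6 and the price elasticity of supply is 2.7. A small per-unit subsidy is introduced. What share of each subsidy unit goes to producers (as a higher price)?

Producer share = 16/43

For a small subsidy around the equilibrium, the benefit split depends on the relative slopes, which at a point are proportional to the elasticities.
Buyer share = εs/(εs + |εd|) = 2.7/(2.7 + 1.6) = 27/43; seller share = |εd|/(εs + |εd|) = 16/43.
So producers capture 16/43 of the subsidy.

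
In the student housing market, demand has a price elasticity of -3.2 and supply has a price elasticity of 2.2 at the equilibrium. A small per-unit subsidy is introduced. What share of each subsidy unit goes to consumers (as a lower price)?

For a small subsidy around the equilibrium, the benefit split depends on the relative slopes, which at a point are proportional to the elasticities.
Buyer share = εs/(εs + |εd|) = 2.2/(2.2 + 3.2) = 11/27; seller share = |εd|/(εs + |εd|) = 16/27.

Consumer share = 11/27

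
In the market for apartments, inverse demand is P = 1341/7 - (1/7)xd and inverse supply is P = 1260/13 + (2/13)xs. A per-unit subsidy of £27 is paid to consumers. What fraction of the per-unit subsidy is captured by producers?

Pre-subsidy: 1341/7 - (1/7)x = 1260/13 + (2/13)x gives x* = 319 and P* = 146.
With the rebate, buyers effectively pay Pb = Ps − 27, where Ps is the price sellers receive.
On the curves, Pb = 1341/7 - (1/7)x and Ps = 1260/13 + (2/13)x; the wedge Ps − Pb = 27 gives 1260/13 + (2/13)x − (1341/7 - (1/7)x) = 27, so x' = 410.
Then Pb = 1341/7 − (1/7)·410 = 133 and Ps = 1260/13 + (2/13)·410 = 160.
Buyers' price falls by P* − Pb = 146 − 133 = 13; sellers' price rises by Ps − P* = 160 − 146 = 14.
So producers capture 14/27 = 14/27 of each unit of subsidy.

Producer share = 14/27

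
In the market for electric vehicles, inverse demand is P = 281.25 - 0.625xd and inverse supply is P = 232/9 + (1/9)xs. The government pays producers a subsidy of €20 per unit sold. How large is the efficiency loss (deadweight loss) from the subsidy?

Deadweight loss = 14400/53

Pre-subsidy: 281.25 - 0.625x = 232/9 + (1/9)x gives x* = 18394/53 and P* = 3410/53.
With the subsidy, sellers receive Ps = Pb + 20 for each unit, where Pb is the price buyers pay.
On the curves, Pb = 281.25 - 0.625x and Ps = 232/9 + (1/9)x; the wedge Ps − Pb = 20 gives 232/9 + (1/9)x − (281.25 - 0.625x) = 20, so x' = 19834/53.
Then Pb = 281.25 − 0.625·(19834/53) = 2510/53 and Ps = 232/9 + (1/9)·(19834/53) = 3570/53.
The subsidy expands output by 19834/53 − 18394/53 = 1440/53 past the efficient level; on those units the gap between marginal cost and willingness to pay runs from 0 up to 20.
DWL = ½ × 20 × 1440/53 = 14400/53.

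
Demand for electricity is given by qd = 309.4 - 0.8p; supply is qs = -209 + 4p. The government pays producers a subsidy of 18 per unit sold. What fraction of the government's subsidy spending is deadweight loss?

Pre-subsidy: 309.4 - 0.8p = -209 + 4p gives p* = 108, q* = 223.
With the subsidy, sellers receive ps = pb + 18 for each unit, where pb is the price buyers pay.
Supply in terms of pb becomes qs = -209 + 4(pb + 18) = -137 + 4pb. Setting this equal to demand: 309.4 - 0.8pb = -137 + 4pb, so pb = 93.
Sellers receive ps = 93 + 18 = 111; q' = 309.4 − 0.8·93 = 235.
ΔCS = ½(223 + 235)(108 − 93) = 3435; ΔPS = ½(223 + 235)(111 − 108) = 687.
Government spending = 18 × 235 = 4230.
DWL = ½ × 18 × (235 − 223) = 108; fraction = 108 / 4230 = 6/235.

DWL / government spending = 6/235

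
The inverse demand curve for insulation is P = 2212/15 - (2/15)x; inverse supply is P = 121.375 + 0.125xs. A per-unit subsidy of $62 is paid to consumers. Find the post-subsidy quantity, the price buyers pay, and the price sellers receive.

Pre-subsidy: 2212/15 - (2/15)x = 121.375 + 0.125x gives x* = 101 and P* = 134.
With the rebate, buyers effectively pay Pb = Ps − 62, where Ps is the price sellers receive.
On the curves, Pb = 2212/15 - (2/15)x and Ps = 121.375 + 0.125x; the wedge Ps − Pb = 62 gives 121.375 + 0.125x − (2212/15 - (2/15)x) = 62, so x' = 341.
Then Pb = 2212/15 − (2/15)·341 = 102 and Ps = 121.375 + 0.125·341 = 164.

x' = 341; buyers pay $102; sellers receive $164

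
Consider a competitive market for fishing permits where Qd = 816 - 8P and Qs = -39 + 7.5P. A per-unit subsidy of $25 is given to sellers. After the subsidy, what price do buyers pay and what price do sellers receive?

Buyers pay 1335/31; sellers receive 2110/31

Pre-subsidy: 816 - 8P = -39 + 7.5P gives P* = 1710/31, Q* = 11616/31.
With the subsidy, sellers receive Ps = Pb + 25 for each unit, where Pb is the price buyers pay.
Supply in terms of Pb becomes Qs = -39 + 7.5(Pb + 25) = 148.5 + 7.5Pb. Setting this equal to demand: 816 - 8Pb = 148.5 + 7.5Pb, so Pb = 1335/31.
Sellers receive Ps = 1335/31 + 25 = 2110/31; Q' = 816 − 8·(1335/31) = 14616/31.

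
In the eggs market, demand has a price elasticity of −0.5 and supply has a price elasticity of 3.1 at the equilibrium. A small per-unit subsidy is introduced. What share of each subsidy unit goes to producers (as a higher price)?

Producer share = 5/36

For a small subsidy around the equilibrium, the benefit split depends on the relative slopes, which at a point are proportional to the elasticities.
Buyer share = εs/(εs + |εd|) = 3.1/(3.1 + 0.5) = 31/36; seller share = |εd|/(εs + |εd|) = 5/36.
So producers capture 5/36 of the subsidy.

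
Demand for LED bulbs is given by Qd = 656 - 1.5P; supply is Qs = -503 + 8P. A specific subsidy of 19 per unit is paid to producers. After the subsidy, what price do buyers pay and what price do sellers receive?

Buyers pay 106; sellers receive 125

Pre-subsidy: 656 - 1.5P = -503 + 8P gives P* = 122, Q* = 473.
With the subsidy, sellers receive Ps = Pb + 19 for each unit, where Pb is the price buyers pay.
Supply in terms of Pb becomes Qs = -503 + 8(Pb + 19) = -351 + 8Pb. Setting this equal to demand: 656 - 1.5Pb = -351 + 8Pb, so Pb = 106.
Sellers receive Ps = 106 + 19 = 125; Q' = 656 − 1.5·106 = 497.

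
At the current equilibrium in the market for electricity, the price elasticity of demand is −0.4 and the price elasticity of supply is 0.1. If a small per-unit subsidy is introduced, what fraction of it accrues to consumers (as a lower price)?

Consumer share = 0.2

For a small subsidy around the equilibrium, the benefit split depends on the relative slopes, which at a point are proportional to the elasticities.
Buyer share = εs/(εs + |εd|) = 0.1/(0.1 + 0.4) = 0.2; seller share = |εd|/(εs + |εd|) = 0.8.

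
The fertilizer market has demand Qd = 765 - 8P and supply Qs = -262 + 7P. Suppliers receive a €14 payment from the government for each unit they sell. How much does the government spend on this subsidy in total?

Pre-subsidy: 765 - 8P = -262 + 7P gives P* = 1027/15, Q* = 3259/15.
With the subsidy, sellers receive Ps = Pb + 14 for each unit, where Pb is the price buyers pay.
Supply in terms of Pb becomes Qs = -262 + 7(Pb + 14) = -164 + 7Pb. Setting this equal to demand: 765 - 8Pb = -164 + 7Pb, so Pb = 929/15.
Sellers receive Ps = 929/15 + 14 = 1139/15; Q' = 765 − 8·(929/15) = 4043/15.
Government outlay = subsidy × quantity = 14 × 4043/15 = 56602/15.

Government cost = 56602/15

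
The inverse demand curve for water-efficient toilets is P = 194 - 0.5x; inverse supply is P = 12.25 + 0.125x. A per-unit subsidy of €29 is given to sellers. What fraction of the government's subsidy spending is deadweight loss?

DWL / government spending = 58/843

Pre-subsidy: 194 - 0.5x = 12.25 + 0.125x gives x* = 290.8 and P* = 48.6.
With the subsidy, sellers receive Ps = Pb + 29 for each unit, where Pb is the price buyers pay.
On the curves, Pb = 194 - 0.5x and Ps = 12.25 + 0.125x; the wedge Ps − Pb = 29 gives 12.25 + 0.125x − (194 - 0.5x) = 29, so x' = 337.2.
Then Pb = 194 − 0.5·337.2 = 25.4 and Ps = 12.25 + 0.125·337.2 = 54.4.
ΔCS = ½(290.8 + 337.2)(48.6 − 25.4) = 7284.8; ΔPS = ½(290.8 + 337.2)(54.4 − 48.6) = 1821.2.
Government spending = 29 × 337.2 = 9778.8.
DWL = ½ × 29 × (337.2 − 290.8) = 672.8; fraction = 672.8 / 9778.8 = 58/843.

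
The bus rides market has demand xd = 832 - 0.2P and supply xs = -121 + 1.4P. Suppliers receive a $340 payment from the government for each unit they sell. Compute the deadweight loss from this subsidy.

Deadweight loss = $10115

Pre-subsidy: 832 - 0.2P = -121 + 1.4P gives P* = 595.625, x* = 712.875.
With the subsidy, sellers receive Ps = Pb + 340 for each unit, where Pb is the price buyers pay.
Supply in terms of Pb becomes xs = -121 + 1.4(Pb + 340) = 355 + 1.4Pb. Setting this equal to demand: 832 - 0.2Pb = 355 + 1.4Pb, so Pb = 298.125.
Sellers receive Ps = 298.125 + 340 = 638.125; x' = 832 − 0.2·298.125 = 772.375.
The subsidy expands output by 772.375 − 712.875 = 59.5 past the efficient level; on those units the gap between marginal cost and willingness to pay runs from 0 up to 340.
DWL = ½ × 340 × 59.5 = 10115.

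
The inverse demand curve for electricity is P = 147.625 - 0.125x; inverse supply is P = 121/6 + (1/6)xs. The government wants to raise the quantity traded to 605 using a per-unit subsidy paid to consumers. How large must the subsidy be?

At x = 605, from the demand curve buyers pay Pb = 147.625 − 0.125·605 = 72; from the supply curve sellers need Ps = 121/6 + (1/6)·605 = 121.
The subsidy must fill the gap: s = Ps − Pb = 121 − 72 = 49.

Required subsidy s = 49 per unit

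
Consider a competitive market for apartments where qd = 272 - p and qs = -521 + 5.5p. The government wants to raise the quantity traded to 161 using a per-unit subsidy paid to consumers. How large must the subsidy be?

Required subsidy s = 13 per unit

At q = 161, invert demand for the buyer price: pb = (272 − 161)/1 = 111; invert supply for the seller price: ps = (161 − (-521))/5.5 = 124.
The subsidy must fill the gap: s = ps − pb = 124 − 111 = 13.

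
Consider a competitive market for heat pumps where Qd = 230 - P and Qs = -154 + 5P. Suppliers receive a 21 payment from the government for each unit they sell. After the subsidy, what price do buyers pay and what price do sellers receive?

Buyers pay 46.5; sellers receive 67.5

Pre-subsidy: 230 - P = -154 + 5P gives P* = 64, Q* = 166.
With the subsidy, sellers receive Ps = Pb + 21 for each unit, where Pb is the price buyers pay.
Supply in terms of Pb becomes Qs = -154 + 5(Pb + 21) = -49 + 5Pb. Setting this equal to demand: 230 - Pb = -49 + 5Pb, so Pb = 46.5.
Sellers receive Ps = 46.5 + 21 = 67.5; Q' = 230 − 1·46.5 = 183.5.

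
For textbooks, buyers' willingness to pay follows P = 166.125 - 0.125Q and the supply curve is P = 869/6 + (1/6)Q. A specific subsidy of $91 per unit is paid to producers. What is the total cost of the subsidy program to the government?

Pre-subsidy: 166.125 - 0.125Q = 869/6 + (1/6)Q gives Q* = 73 and P* = 157.
With the subsidy, sellers receive Ps = Pb + 91 for each unit, where Pb is the price buyers pay.
On the curves, Pb = 166.125 - 0.125Q and Ps = 869/6 + (1/6)Q; the wedge Ps − Pb = 91 gives 869/6 + (1/6)Q − (166.125 - 0.125Q) = 91, so Q' = 385.
Then Pb = 166.125 − 0.125·385 = 118 and Ps = 869/6 + (1/6)·385 = 209.
Government outlay = subsidy × quantity = 91 × 385 = 35035.

Government cost = $35035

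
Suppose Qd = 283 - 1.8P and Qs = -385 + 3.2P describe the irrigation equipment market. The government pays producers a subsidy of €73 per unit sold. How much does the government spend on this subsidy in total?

Pre-subsidy: 283 - 1.8P = -385 + 3.2P gives P* = 133.6, Q* = 42.52.
With the subsidy, sellers receive Ps = Pb + 73 for each unit, where Pb is the price buyers pay.
Supply in terms of Pb becomes Qs = -385 + 3.2(Pb + 73) = -151.4 + 3.2Pb. Setting this equal to demand: 283 - 1.8Pb = -151.4 + 3.2Pb, so Pb = 86.88.
Sellers receive Ps = 86.88 + 73 = 159.88; Q' = 283 − 1.8·86.88 = 126.616.
Government outlay = subsidy × quantity = 73 × 126.616 = 9242.968.

Government cost = €9242.968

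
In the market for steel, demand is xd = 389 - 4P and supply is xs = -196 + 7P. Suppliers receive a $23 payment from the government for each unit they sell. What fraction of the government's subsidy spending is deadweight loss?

Pre-subsidy: 389 - 4P = -196 + 7P gives P* = 585/11, x* = 1939/11.
With the subsidy, sellers receive Ps = Pb + 23 for each unit, where Pb is the price buyers pay.
Supply in terms of Pb becomes xs = -196 + 7(Pb + 23) = -35 + 7Pb. Setting this equal to demand: 389 - 4Pb = -35 + 7Pb, so Pb = 424/11.
Sellers receive Ps = 424/11 + 23 = 677/11; x' = 389 − 4·(424/11) = 2583/11.
ΔCS = ½(1939/11 + 2583/11)(585/11 − 424/11) = 364021/121; ΔPS = ½(1939/11 + 2583/11)(677/11 − 585/11) = 208012/121.
Government spending = 23 × 2583/11 = 59409/11.
DWL = ½ × 23 × (2583/11 − 1939/11) = 7406/11; fraction = (7406/11) / (59409/11) = 46/369.

DWL / government spending = 46/369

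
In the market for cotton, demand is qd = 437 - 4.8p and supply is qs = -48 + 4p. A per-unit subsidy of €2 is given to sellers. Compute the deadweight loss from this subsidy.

Deadweight loss = 48/11

Pre-subsidy: 437 - 4.8p = -48 + 4p gives p* = 2425/44, q* = 1897/11.
With the subsidy, sellers receive ps = pb + 2 for each unit, where pb is the price buyers pay.
Supply in terms of pb becomes qs = -48 + 4(pb + 2) = -40 + 4pb. Setting this equal to demand: 437 - 4.8pb = -40 + 4pb, so pb = 2385/44.
Sellers receive ps = 2385/44 + 2 = 2473/44; q' = 437 − 4.8·(2385/44) = 1945/11.
The subsidy expands output by 1945/11 − 1897/11 = 48/11 past the efficient level; on those units the gap between marginal cost and willingness to pay runs from 0 up to 2.
DWL = ½ × 2 × 48/11 = 48/11.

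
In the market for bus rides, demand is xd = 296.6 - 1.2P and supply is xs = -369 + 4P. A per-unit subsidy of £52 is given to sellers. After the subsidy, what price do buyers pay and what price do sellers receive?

Buyers pay £88; sellers receive £140

Pre-subsidy: 296.6 - 1.2P = -369 + 4P gives P* = 128, x* = 143.
With the subsidy, sellers receive Ps = Pb + 52 for each unit, where Pb is the price buyers pay.
Supply in terms of Pb becomes xs = -369 + 4(Pb + 52) = -161 + 4Pb. Setting this equal to demand: 296.6 - 1.2Pb = -161 + 4Pb, so Pb = 88.
Sellers receive Ps = 88 + 52 = 140; x' = 296.6 − 1.2·88 = 191.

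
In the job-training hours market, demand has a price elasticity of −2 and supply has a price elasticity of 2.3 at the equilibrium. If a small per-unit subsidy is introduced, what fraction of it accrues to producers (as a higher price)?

Producer share = 20/43

For a small subsidy around the equilibrium, the benefit split depends on the relative slopes, which at a point are proportional to the elasticities.
Buyer share = εs/(εs + |εd|) = 2.3/(2.3 + 2) = 23/43; seller share = |εd|/(εs + |εd|) = 20/43.
So producers capture 20/43 of the subsidy.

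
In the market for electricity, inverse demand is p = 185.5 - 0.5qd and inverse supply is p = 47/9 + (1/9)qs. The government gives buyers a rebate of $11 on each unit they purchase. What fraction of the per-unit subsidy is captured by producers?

Pre-subsidy: 185.5 - 0.5q = 47/9 + (1/9)q gives q* = 295 and p* = 38.
With the rebate, buyers effectively pay pb = ps − 11, where ps is the price sellers receive.
On the curves, pb = 185.5 - 0.5q and ps = 47/9 + (1/9)q; the wedge ps − pb = 11 gives 47/9 + (1/9)q − (185.5 - 0.5q) = 11, so q' = 313.
Then pb = 185.5 − 0.5·313 = 29 and ps = 47/9 + (1/9)·313 = 40.
Buyers' price falls by p* − pb = 38 − 29 = 9; sellers' price rises by ps − p* = 40 − 38 = 2.
So producers capture 2/11 = 2/11 of each unit of subsidy.

Producer share = 2/11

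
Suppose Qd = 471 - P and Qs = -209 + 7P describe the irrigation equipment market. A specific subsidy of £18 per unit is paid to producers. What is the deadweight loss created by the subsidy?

Deadweight loss = £141.75

Pre-subsidy: 471 - P = -209 + 7P gives P* = 85, Q* = 386.
With the subsidy, sellers receive Ps = Pb + 18 for each unit, where Pb is the price buyers pay.
Supply in terms of Pb becomes Qs = -209 + 7(Pb + 18) = -83 + 7Pb. Setting this equal to demand: 471 - Pb = -83 + 7Pb, so Pb = 69.25.
Sellers receive Ps = 69.25 + 18 = 87.25; Q' = 471 − 1·69.25 = 401.75.
The subsidy expands output by 401.75 − 386 = 15.75 past the efficient level; on those units the gap between marginal cost and willingness to pay runs from 0 up to 18.
DWL = ½ × 18 × 15.75 = 141.75.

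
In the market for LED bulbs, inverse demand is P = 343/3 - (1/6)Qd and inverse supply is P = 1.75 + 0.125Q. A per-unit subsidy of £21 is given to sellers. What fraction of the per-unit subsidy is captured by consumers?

Pre-subsidy: 343/3 - (1/6)Q = 1.75 + 0.125Q gives Q* = 386 and P* = 50.
With the subsidy, sellers receive Ps = Pb + 21 for each unit, where Pb is the price buyers pay.
On the curves, Pb = 343/3 - (1/6)Q and Ps = 1.75 + 0.125Q; the wedge Ps − Pb = 21 gives 1.75 + 0.125Q − (343/3 - (1/6)Q) = 21, so Q' = 458.
Then Pb = 343/3 − (1/6)·458 = 38 and Ps = 1.75 + 0.125·458 = 59.
Buyers' price falls by P* − Pb = 50 − 38 = 12; sellers' price rises by Ps − P* = 59 − 50 = 9.
So consumers capture 12/21 = 4/7 of each unit of subsidy.

Consumer share = 4/7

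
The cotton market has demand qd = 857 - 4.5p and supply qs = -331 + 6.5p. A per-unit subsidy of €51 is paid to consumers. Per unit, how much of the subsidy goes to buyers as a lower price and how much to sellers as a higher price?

Buyers gain 663/22 per unit; sellers gain 459/22 per unit

Pre-subsidy: 857 - 4.5p = -331 + 6.5p gives p* = 108, q* = 371.
With the rebate, buyers effectively pay pb = ps − 51, where ps is the price sellers receive.
Demand in terms of ps becomes qd = 857 − 4.5(ps − 51) = 1086.5 - 4.5ps. Setting this equal to supply: 1086.5 - 4.5ps = -331 + 6.5ps, so ps = 2835/22.
Buyers pay pb = 2835/22 − 51 = 1713/22; q' = -331 + 6.5·(2835/22) = 22291/44.
Buyers' price falls by p* − pb = 108 − 1713/22 = 663/22; sellers' price rises by ps − p* = 2835/22 − 108 = 459/22.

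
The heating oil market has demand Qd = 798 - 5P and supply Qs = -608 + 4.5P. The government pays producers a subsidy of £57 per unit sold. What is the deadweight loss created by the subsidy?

Pre-subsidy: 798 - 5P = -608 + 4.5P gives P* = 148, Q* = 58.
With the subsidy, sellers receive Ps = Pb + 57 for each unit, where Pb is the price buyers pay.
Supply in terms of Pb becomes Qs = -608 + 4.5(Pb + 57) = -351.5 + 4.5Pb. Setting this equal to demand: 798 - 5Pb = -351.5 + 4.5Pb, so Pb = 121.
Sellers receive Ps = 121 + 57 = 178; Q' = 798 − 5·121 = 193.
The subsidy expands output by 193 − 58 = 135 past the efficient level; on those units the gap between marginal cost and willingness to pay runs from 0 up to 57.
DWL = ½ × 57 × 135 = 3847.5.

Deadweight loss = £3847.5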